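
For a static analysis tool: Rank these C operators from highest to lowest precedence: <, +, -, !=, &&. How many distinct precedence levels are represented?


Looking up precedence for each operator:
  < -> precedence 4
  + -> precedence 5
  - -> precedence 5
  != -> precedence 3
  && -> precedence 2
Sorted highest to lowest: +, -, <, !=, &&
Distinct precedence values: [5, 4, 3, 2]
Number of distinct levels: 4

4


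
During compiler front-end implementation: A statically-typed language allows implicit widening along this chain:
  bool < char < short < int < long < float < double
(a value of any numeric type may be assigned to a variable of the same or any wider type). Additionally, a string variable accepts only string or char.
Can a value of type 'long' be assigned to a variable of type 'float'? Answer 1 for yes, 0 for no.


Target variable type: float
Source value type: long
Numeric ranks: long=4, float=5
Widening allowed iff rank(source) <= rank(target): 4 <= 5? Yes
Result: 1

1


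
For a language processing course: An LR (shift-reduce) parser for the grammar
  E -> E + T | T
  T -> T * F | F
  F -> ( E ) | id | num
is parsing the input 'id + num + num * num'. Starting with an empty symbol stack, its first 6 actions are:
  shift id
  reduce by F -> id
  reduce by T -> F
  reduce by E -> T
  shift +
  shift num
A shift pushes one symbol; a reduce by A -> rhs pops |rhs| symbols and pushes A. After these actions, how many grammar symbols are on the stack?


Tracking the symbol stack through each action:
  Action 1: shift 'id' : push -> stack = [id] (size 1)
  Action 2: reduce by F -> id : pop 1, push F -> stack = [F] (size 1)
  Action 3: reduce by T -> F : pop 1, push T -> stack = [T] (size 1)
  Action 4: reduce by E -> T : pop 1, push E -> stack = [E] (size 1)
  Action 5: shift '+' : push -> stack = [E, +] (size 2)
  Action 6: shift 'num' : push -> stack = [E, +, num] (size 3)
Final stack size: 3

3


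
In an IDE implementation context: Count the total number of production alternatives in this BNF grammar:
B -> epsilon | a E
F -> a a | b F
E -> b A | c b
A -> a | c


Counting alternatives per rule:
  B: 2 alternative(s)
  F: 2 alternative(s)
  E: 2 alternative(s)
  A: 2 alternative(s)
Sum: 2 + 2 + 2 + 2 = 8

8


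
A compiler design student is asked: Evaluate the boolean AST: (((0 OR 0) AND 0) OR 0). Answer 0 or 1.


Step 1: Evaluate inner node
  0 OR 0 = 0
Step 2: Evaluate next node
  0 AND 0 = 0
Step 3: Evaluate root node
  0 OR 0 = 0

0


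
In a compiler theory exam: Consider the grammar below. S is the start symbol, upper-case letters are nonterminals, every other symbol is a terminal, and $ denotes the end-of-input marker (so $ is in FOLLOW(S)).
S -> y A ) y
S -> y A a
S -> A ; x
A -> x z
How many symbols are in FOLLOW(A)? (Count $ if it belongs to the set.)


S is the start symbol and does not occur in any rule body, so FOLLOW(S) = {$}.
Examining every occurrence of A in a rule body:
  S -> y A ) y : A is followed by terminal ')' -> add ')'
  S -> y A a : A is followed by terminal 'a' -> add 'a'
  S -> A ; x : A is followed by terminal ';' -> add ';'
  A -> x z : A does not occur in the body -> contributes nothing
FOLLOW(A) = {), ;, a}
Count: 3

3


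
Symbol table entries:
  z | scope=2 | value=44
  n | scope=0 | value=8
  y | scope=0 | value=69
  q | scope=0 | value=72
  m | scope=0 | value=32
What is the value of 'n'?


Searching symbol table for 'n':
  z | scope=2 | value=44
  n | scope=0 | value=8 <- MATCH
  y | scope=0 | value=69
  q | scope=0 | value=72
  m | scope=0 | value=32
Found 'n' at scope 0 with value 8

8


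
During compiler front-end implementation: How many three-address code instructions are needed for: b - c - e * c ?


Expression: b - c - e * c
Generating three-address code (respecting * over +/- precedence):
  Instruction 1: t1 = e * c
  Instruction 2: t2 = b - c
  Instruction 3: t3 = t2 - t1
Total instructions: 3

3


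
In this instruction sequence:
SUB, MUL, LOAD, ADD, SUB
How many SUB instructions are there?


Scanning instruction sequence for SUB:
  Position 1: SUB <- MATCH
  Position 2: MUL
  Position 3: LOAD
  Position 4: ADD
  Position 5: SUB <- MATCH
Matches at positions: [1, 5]
Total SUB count: 2

2


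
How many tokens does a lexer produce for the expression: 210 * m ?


Scanning '210 * m'
Token 1: '210' -> integer_literal
Token 2: '*' -> operator
Token 3: 'm' -> identifier
Total tokens: 3

3


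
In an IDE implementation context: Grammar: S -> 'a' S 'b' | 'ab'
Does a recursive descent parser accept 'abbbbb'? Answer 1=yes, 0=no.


Grammar accepts strings of the form a^n b^n (n >= 1)
Word: 'abbbbb'
Counting: 1 a's and 5 b's
Check: 1 == 5? No
Mismatch: a-count != b-count
Rejected

0


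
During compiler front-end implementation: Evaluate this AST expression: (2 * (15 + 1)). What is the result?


Expression: (2 * (15 + 1))
Evaluating step by step:
  15 + 1 = 16
  2 * 16 = 32
Result: 32

32


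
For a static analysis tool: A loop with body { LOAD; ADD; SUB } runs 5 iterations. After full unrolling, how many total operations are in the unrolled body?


Loop body operations: LOAD, ADD, SUB (3 ops per iteration)
Unrolling 5 iterations:
  Iteration 1: LOAD, ADD, SUB (3 ops)
  Iteration 2: LOAD, ADD, SUB (3 ops)
  Iteration 3: LOAD, ADD, SUB (3 ops)
  Iteration 4: LOAD, ADD, SUB (3 ops)
  Iteration 5: LOAD, ADD, SUB (3 ops)
Total: 5 iterations * 3 ops/iter = 15 operations

15


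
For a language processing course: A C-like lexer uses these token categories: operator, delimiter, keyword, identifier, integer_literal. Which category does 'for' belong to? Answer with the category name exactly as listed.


Token: 'for'
Checking categories:
  identifier: no
  integer_literal: no
  operator: no
  keyword: YES
  delimiter: no
Category: keyword

keyword


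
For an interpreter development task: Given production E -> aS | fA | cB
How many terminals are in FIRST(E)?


Production: E -> aS | fA | cB
Examining each alternative for leading terminals:
  E -> aS : first terminal = 'a'
  E -> fA : first terminal = 'f'
  E -> cB : first terminal = 'c'
FIRST(E) = {a, c, f}
Count: 3

3


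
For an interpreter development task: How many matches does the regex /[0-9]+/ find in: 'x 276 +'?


Pattern: /[0-9]+/ (int literals)
Input: 'x 276 +'
Scanning for matches:
  Match 1: '276'
Total matches: 1

1


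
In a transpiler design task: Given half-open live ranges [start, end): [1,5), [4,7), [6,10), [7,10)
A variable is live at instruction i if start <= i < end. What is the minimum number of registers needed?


Live ranges:
  Var0: [1, 5)
  Var1: [4, 7)
  Var2: [6, 10)
  Var3: [7, 10)
Sweep-line events (position, delta, active):
  pos=1 start -> active=1
  pos=4 start -> active=2
  pos=5 end -> active=1
  pos=6 start -> active=2
  pos=7 end -> active=1
  pos=7 start -> active=2
  pos=10 end -> active=1
  pos=10 end -> active=0
Maximum simultaneous active: 2
Minimum registers needed: 2

2


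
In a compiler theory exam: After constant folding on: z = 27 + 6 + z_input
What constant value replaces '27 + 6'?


Identifying constant sub-expression:
  Original: z = 27 + 6 + z_input
  27 and 6 are both compile-time constants
  Evaluating: 27 + 6 = 33
  After folding: z = 33 + z_input

33


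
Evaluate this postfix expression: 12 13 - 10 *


Processing tokens left to right:
Push 12, Push 13
Pop 12 and 13, compute 12 - 13 = -1, push -1
Push 10
Pop -1 and 10, compute -1 * 10 = -10, push -10
Stack result: -10

-10


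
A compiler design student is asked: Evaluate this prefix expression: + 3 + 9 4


Parsing prefix expression: + 3 + 9 4
Step 1: Innermost operation '+ 9 4'
  9 + 4 = 13
Step 2: Outer operation '+ 3 [13]'
  3 + 13 = 16

16


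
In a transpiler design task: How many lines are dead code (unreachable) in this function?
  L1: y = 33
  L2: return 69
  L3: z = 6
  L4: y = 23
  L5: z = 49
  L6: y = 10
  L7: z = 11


Analyzing control flow:
  L1: reachable (before return)
  L2: reachable (return statement)
  L3: DEAD (after return at L2)
  L4: DEAD (after return at L2)
  L5: DEAD (after return at L2)
  L6: DEAD (after return at L2)
  L7: DEAD (after return at L2)
Return at L2, total lines = 7
Dead lines: L3 through L7
Count: 5

5


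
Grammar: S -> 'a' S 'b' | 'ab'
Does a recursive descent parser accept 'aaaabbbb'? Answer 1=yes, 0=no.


Grammar accepts strings of the form a^n b^n (n >= 1)
Word: 'aaaabbbb'
Counting: 4 a's and 4 b's
Check: 4 == 4? Yes
Derivation (S -> aSb applied 3 time(s), then S -> ab): S => aSb => aaSbb => aaaSbbb => aaaabbbb
Accepted

1


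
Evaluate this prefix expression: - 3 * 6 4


Parsing prefix expression: - 3 * 6 4
Step 1: Innermost operation '* 6 4'
  6 * 4 = 24
Step 2: Outer operation '- 3 [24]'
  3 - 24 = -21

-21


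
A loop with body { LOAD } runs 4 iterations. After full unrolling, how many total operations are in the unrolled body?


Loop body operations: LOAD (1 op per iteration)
Unrolling 4 iterations:
  Iteration 1: LOAD (1 ops)
  Iteration 2: LOAD (1 ops)
  Iteration 3: LOAD (1 ops)
  Iteration 4: LOAD (1 ops)
Total: 4 iterations * 1 ops/iter = 4 operations

4


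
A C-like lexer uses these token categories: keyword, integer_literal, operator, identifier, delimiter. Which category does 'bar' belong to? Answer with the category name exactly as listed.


Token: 'bar'
Checking categories:
  identifier: YES
  integer_literal: no
  operator: no
  keyword: no
  delimiter: no
Category: identifier

identifier


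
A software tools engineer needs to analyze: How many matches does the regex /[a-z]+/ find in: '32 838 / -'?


Pattern: /[a-z]+/ (identifiers)
Input: '32 838 / -'
Scanning for matches:
Total matches: 0

0


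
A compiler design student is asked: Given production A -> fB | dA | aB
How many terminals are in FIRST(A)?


Production: A -> fB | dA | aB
Examining each alternative for leading terminals:
  A -> fB : first terminal = 'f'
  A -> dA : first terminal = 'd'
  A -> aB : first terminal = 'a'
FIRST(A) = {a, d, f}
Count: 3

3


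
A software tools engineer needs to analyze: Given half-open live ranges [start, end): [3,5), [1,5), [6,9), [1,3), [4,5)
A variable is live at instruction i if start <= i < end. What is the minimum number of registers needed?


Live ranges:
  Var0: [3, 5)
  Var1: [1, 5)
  Var2: [6, 9)
  Var3: [1, 3)
  Var4: [4, 5)
Sweep-line events (position, delta, active):
  pos=1 start -> active=1
  pos=1 start -> active=2
  pos=3 end -> active=1
  pos=3 start -> active=2
  pos=4 start -> active=3
  pos=5 end -> active=2
  pos=5 end -> active=1
  pos=5 end -> active=0
  pos=6 start -> active=1
  pos=9 end -> active=0
Maximum simultaneous active: 3
Minimum registers needed: 3

3


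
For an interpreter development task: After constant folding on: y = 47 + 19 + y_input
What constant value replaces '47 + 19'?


Identifying constant sub-expression:
  Original: y = 47 + 19 + y_input
  47 and 19 are both compile-time constants
  Evaluating: 47 + 19 = 66
  After folding: y = 66 + y_input

66


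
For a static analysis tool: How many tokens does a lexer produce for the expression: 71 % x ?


Scanning '71 % x'
Token 1: '71' -> integer_literal
Token 2: '%' -> operator
Token 3: 'x' -> identifier
Total tokens: 3

3


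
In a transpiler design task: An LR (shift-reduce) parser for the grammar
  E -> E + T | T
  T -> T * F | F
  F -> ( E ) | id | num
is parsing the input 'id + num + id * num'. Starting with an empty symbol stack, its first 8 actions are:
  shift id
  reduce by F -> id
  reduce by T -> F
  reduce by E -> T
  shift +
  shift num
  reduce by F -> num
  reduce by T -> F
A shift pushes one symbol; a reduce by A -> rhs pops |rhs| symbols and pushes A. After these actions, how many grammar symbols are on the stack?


Tracking the symbol stack through each action:
  Action 1: shift 'id' : push -> stack = [id] (size 1)
  Action 2: reduce by F -> id : pop 1, push F -> stack = [F] (size 1)
  Action 3: reduce by T -> F : pop 1, push T -> stack = [T] (size 1)
  Action 4: reduce by E -> T : pop 1, push E -> stack = [E] (size 1)
  Action 5: shift '+' : push -> stack = [E, +] (size 2)
  Action 6: shift 'num' : push -> stack = [E, +, num] (size 3)
  Action 7: reduce by F -> num : pop 1, push F -> stack = [E, +, F] (size 3)
  Action 8: reduce by T -> F : pop 1, push T -> stack = [E, +, T] (size 3)
Final stack size: 3

3


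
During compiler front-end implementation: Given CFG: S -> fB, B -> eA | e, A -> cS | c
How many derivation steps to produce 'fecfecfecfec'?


Grammar: S -> fB, B -> eA | e, A -> cS | c
Deriving 'fecfecfecfec':
Step 1: S -> fB => fB
Step 2: B -> eA => feA
Step 3: A -> cS => fecS
Step 4: S -> fB => fecfB
Step 5: B -> eA => fecfeA
Step 6: A -> cS => fecfecS
Step 7: S -> fB => fecfecfB
Step 8: B -> eA => fecfecfeA
Step 9: A -> cS => fecfecfecS
Step 10: S -> fB => fecfecfecfB
Step 11: B -> eA => fecfecfecfeA
Step 12: A -> c => fecfecfecfec
Total derivation steps: 12

12


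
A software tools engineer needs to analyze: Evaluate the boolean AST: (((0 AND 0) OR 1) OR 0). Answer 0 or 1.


Step 1: Evaluate inner node
  0 AND 0 = 0
Step 2: Evaluate next node
  0 OR 1 = 1
Step 3: Evaluate root node
  1 OR 0 = 1

1


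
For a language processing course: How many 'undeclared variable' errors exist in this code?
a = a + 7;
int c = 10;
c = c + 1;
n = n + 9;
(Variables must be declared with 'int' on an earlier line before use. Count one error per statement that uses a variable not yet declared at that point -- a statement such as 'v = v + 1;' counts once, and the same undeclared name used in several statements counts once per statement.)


Scanning code line by line:
  Line 1: use 'a' -> ERROR (undeclared)
  Line 2: declare 'c' -> declared = ['c']
  Line 3: use 'c' -> OK (declared)
  Line 4: use 'n' -> ERROR (undeclared)
Total undeclared variable errors: 2

2


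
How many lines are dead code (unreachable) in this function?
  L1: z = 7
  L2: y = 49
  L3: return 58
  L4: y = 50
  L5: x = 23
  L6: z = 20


Analyzing control flow:
  L1: reachable (before return)
  L2: reachable (before return)
  L3: reachable (return statement)
  L4: DEAD (after return at L3)
  L5: DEAD (after return at L3)
  L6: DEAD (after return at L3)
Return at L3, total lines = 6
Dead lines: L4 through L6
Count: 3

3


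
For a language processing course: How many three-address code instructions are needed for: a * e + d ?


Expression: a * e + d
Generating three-address code (respecting * over +/- precedence):
  Instruction 1: t1 = a * e
  Instruction 2: t2 = t1 + d
Total instructions: 2

2


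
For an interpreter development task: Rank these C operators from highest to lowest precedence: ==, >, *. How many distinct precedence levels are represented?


Looking up precedence for each operator:
  == -> precedence 3
  > -> precedence 4
  * -> precedence 6
Sorted highest to lowest: *, >, ==
Distinct precedence values: [6, 4, 3]
Number of distinct levels: 3

3


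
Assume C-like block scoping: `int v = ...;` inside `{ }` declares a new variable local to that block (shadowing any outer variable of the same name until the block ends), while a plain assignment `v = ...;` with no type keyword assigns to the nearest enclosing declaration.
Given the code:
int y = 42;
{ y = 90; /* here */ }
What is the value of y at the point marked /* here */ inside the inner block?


Analyzing scoping rules:
Outer scope: declares y = 42
Inner block: 'y = 90;' has no type keyword, so it is an assignment to the outer y (no shadowing)
Inside the block, after the assignment -> 90
Result: 90

90


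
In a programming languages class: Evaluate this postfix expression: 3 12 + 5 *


Processing tokens left to right:
Push 3, Push 12
Pop 3 and 12, compute 3 + 12 = 15, push 15
Push 5
Pop 15 and 5, compute 15 * 5 = 75, push 75
Stack result: 75

75


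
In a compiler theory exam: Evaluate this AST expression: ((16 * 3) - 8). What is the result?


Expression: ((16 * 3) - 8)
Evaluating step by step:
  16 * 3 = 48
  48 - 8 = 40
Result: 40

40


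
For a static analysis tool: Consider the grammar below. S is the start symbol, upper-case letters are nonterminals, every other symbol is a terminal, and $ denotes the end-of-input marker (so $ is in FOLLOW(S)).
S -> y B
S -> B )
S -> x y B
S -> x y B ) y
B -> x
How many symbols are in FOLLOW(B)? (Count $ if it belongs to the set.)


S is the start symbol and does not occur in any rule body, so FOLLOW(S) = {$}.
Examining every occurrence of B in a rule body:
  S -> y B : B is at the right end -> add FOLLOW(S) = {$}
  S -> B ) : B is followed by terminal ')' -> add ')'
  S -> x y B : B is at the right end -> add FOLLOW(S) = {$} (already in the set)
  S -> x y B ) y : B is followed by terminal ')' -> add ')' (already in the set)
  B -> x : B does not occur in the body -> contributes nothing
FOLLOW(B) = {), $}
Count: 2

2


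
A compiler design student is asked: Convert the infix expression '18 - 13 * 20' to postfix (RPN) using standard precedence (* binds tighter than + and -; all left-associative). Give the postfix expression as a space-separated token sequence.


Applying the shunting-yard algorithm:
  Operand 18 -> output
  Push '-' onto operator stack -> op-stack: [-]
  Operand 13 -> output
  Push '*' onto operator stack -> op-stack: [-, *]
  Operand 20 -> output
  End of input: pop '*' to output
  End of input: pop '-' to output
Postfix result: 18 13 20 * -

18 13 20 * -


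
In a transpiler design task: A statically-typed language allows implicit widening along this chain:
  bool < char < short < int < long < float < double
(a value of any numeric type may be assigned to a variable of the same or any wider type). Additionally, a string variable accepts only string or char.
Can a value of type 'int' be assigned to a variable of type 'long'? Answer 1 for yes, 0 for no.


Target variable type: long
Source value type: int
Numeric ranks: int=3, long=4
Widening allowed iff rank(source) <= rank(target): 3 <= 4? Yes
Result: 1

1


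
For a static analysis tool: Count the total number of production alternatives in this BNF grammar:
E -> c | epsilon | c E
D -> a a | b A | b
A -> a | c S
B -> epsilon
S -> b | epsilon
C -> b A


Counting alternatives per rule:
  E: 3 alternative(s)
  D: 3 alternative(s)
  A: 2 alternative(s)
  B: 1 alternative(s)
  S: 2 alternative(s)
  C: 1 alternative(s)
Sum: 3 + 3 + 2 + 1 + 2 + 1 = 12

12


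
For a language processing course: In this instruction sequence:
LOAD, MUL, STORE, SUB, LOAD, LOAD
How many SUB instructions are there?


Scanning instruction sequence for SUB:
  Position 1: LOAD
  Position 2: MUL
  Position 3: STORE
  Position 4: SUB <- MATCH
  Position 5: LOAD
  Position 6: LOAD
Matches at positions: [4]
Total SUB count: 1

1


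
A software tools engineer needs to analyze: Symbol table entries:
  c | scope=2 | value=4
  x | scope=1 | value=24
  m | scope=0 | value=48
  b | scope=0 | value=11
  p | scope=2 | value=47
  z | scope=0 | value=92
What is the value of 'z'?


Searching symbol table for 'z':
  c | scope=2 | value=4
  x | scope=1 | value=24
  m | scope=0 | value=48
  b | scope=0 | value=11
  p | scope=2 | value=47
  z | scope=0 | value=92 <- MATCH
Found 'z' at scope 0 with value 92

92


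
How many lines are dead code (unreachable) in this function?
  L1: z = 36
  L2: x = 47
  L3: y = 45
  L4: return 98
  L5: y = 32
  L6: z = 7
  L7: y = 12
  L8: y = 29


Analyzing control flow:
  L1: reachable (before return)
  L2: reachable (before return)
  L3: reachable (before return)
  L4: reachable (return statement)
  L5: DEAD (after return at L4)
  L6: DEAD (after return at L4)
  L7: DEAD (after return at L4)
  L8: DEAD (after return at L4)
Return at L4, total lines = 8
Dead lines: L5 through L8
Count: 4

4


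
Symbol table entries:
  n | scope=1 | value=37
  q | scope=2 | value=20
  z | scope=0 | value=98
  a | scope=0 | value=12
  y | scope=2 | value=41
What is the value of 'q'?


Searching symbol table for 'q':
  n | scope=1 | value=37
  q | scope=2 | value=20 <- MATCH
  z | scope=0 | value=98
  a | scope=0 | value=12
  y | scope=2 | value=41
Found 'q' at scope 2 with value 20

20


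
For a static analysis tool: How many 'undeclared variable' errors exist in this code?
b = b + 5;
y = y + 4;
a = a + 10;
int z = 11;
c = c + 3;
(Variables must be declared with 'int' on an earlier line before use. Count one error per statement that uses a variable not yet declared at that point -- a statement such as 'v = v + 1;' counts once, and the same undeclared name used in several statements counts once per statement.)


Scanning code line by line:
  Line 1: use 'b' -> ERROR (undeclared)
  Line 2: use 'y' -> ERROR (undeclared)
  Line 3: use 'a' -> ERROR (undeclared)
  Line 4: declare 'z' -> declared = ['z']
  Line 5: use 'c' -> ERROR (undeclared)
Total undeclared variable errors: 4

4


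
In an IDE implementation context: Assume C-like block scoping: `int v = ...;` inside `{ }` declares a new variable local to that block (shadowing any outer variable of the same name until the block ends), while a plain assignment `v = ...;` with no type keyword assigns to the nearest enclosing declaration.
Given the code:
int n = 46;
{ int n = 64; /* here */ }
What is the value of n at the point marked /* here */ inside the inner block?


Analyzing scoping rules:
Outer scope: declares n = 46
Inner block: 'int n = 64;' declares a NEW n that shadows the outer one
Inside the block the inner declaration is in scope -> 64
Result: 64

64


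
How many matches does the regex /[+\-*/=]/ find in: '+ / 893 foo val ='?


Pattern: /[+\-*/=]/ (operators)
Input: '+ / 893 foo val ='
Scanning for matches:
  Match 1: '+'
  Match 2: '/'
  Match 3: '='
Total matches: 3

3


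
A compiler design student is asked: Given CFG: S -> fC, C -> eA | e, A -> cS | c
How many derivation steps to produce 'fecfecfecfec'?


Grammar: S -> fC, C -> eA | e, A -> cS | c
Deriving 'fecfecfecfec':
Step 1: S -> fC => fC
Step 2: C -> eA => feA
Step 3: A -> cS => fecS
Step 4: S -> fC => fecfC
Step 5: C -> eA => fecfeA
Step 6: A -> cS => fecfecS
Step 7: S -> fC => fecfecfC
Step 8: C -> eA => fecfecfeA
Step 9: A -> cS => fecfecfecS
Step 10: S -> fC => fecfecfecfC
Step 11: C -> eA => fecfecfecfeA
Step 12: A -> c => fecfecfecfec
Total derivation steps: 12

12


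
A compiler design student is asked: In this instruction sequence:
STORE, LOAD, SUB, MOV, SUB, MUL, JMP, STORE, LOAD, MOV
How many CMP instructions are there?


Scanning instruction sequence for CMP:
  Position 1: STORE
  Position 2: LOAD
  Position 3: SUB
  Position 4: MOV
  Position 5: SUB
  Position 6: MUL
  Position 7: JMP
  Position 8: STORE
  Position 9: LOAD
  Position 10: MOV
Matches at positions: []
Total CMP count: 0

0


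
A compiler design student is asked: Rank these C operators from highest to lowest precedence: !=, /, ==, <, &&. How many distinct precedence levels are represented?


Looking up precedence for each operator:
  != -> precedence 3
  / -> precedence 6
  == -> precedence 3
  < -> precedence 4
  && -> precedence 2
Sorted highest to lowest: /, <, !=, ==, &&
Distinct precedence values: [6, 4, 3, 2]
Number of distinct levels: 4

4


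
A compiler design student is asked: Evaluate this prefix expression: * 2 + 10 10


Parsing prefix expression: * 2 + 10 10
Step 1: Innermost operation '+ 10 10'
  10 + 10 = 20
Step 2: Outer operation '* 2 [20]'
  2 * 20 = 40

40


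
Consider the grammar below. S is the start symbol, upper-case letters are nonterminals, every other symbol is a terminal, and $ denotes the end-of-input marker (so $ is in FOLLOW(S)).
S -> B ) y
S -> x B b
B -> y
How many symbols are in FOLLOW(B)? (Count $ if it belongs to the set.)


S is the start symbol and does not occur in any rule body, so FOLLOW(S) = {$}.
Examining every occurrence of B in a rule body:
  S -> B ) y : B is followed by terminal ')' -> add ')'
  S -> x B b : B is followed by terminal 'b' -> add 'b'
  B -> y : B does not occur in the body -> contributes nothing
FOLLOW(B) = {), b}
Count: 2

2


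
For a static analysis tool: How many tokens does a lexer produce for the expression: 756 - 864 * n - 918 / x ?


Scanning '756 - 864 * n - 918 / x'
Token 1: '756' -> integer_literal
Token 2: '-' -> operator
Token 3: '864' -> integer_literal
Token 4: '*' -> operator
Token 5: 'n' -> identifier
Token 6: '-' -> operator
Token 7: '918' -> integer_literal
Token 8: '/' -> operator
Token 9: 'x' -> identifier
Total tokens: 9

9


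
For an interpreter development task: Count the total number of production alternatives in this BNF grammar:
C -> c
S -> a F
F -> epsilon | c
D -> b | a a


Counting alternatives per rule:
  C: 1 alternative(s)
  S: 1 alternative(s)
  F: 2 alternative(s)
  D: 2 alternative(s)
Sum: 1 + 1 + 2 + 2 = 6

6


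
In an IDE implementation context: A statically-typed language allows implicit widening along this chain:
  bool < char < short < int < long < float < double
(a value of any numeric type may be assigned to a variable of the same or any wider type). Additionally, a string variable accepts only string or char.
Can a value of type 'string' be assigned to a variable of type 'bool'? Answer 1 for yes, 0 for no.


Target variable type: bool
Source value type: string
Rule: string cannot widen to any numeric type
Result: 0

0


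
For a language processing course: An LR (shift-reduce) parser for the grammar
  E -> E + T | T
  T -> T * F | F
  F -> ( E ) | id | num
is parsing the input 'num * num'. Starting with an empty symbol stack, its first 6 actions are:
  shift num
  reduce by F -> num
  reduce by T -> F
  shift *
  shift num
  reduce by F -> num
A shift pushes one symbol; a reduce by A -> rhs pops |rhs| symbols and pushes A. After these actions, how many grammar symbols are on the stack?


Tracking the symbol stack through each action:
  Action 1: shift 'num' : push -> stack = [num] (size 1)
  Action 2: reduce by F -> num : pop 1, push F -> stack = [F] (size 1)
  Action 3: reduce by T -> F : pop 1, push T -> stack = [T] (size 1)
  Action 4: shift '*' : push -> stack = [T, *] (size 2)
  Action 5: shift 'num' : push -> stack = [T, *, num] (size 3)
  Action 6: reduce by F -> num : pop 1, push F -> stack = [T, *, F] (size 3)
Final stack size: 3

3


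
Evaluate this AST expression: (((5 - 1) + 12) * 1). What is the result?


Expression: (((5 - 1) + 12) * 1)
Evaluating step by step:
  5 - 1 = 4
  4 + 12 = 16
  16 * 1 = 16
Result: 16

16


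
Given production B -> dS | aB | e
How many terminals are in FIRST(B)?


Production: B -> dS | aB | e
Examining each alternative for leading terminals:
  B -> dS : first terminal = 'd'
  B -> aB : first terminal = 'a'
  B -> e : first terminal = 'e'
FIRST(B) = {a, d, e}
Count: 3

3


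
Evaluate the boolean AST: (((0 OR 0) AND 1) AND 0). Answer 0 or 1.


Step 1: Evaluate inner node
  0 OR 0 = 0
Step 2: Evaluate next node
  0 AND 1 = 0
Step 3: Evaluate root node
  0 AND 0 = 0

0


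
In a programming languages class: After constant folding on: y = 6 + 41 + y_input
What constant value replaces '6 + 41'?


Identifying constant sub-expression:
  Original: y = 6 + 41 + y_input
  6 and 41 are both compile-time constants
  Evaluating: 6 + 41 = 47
  After folding: y = 47 + y_input

47


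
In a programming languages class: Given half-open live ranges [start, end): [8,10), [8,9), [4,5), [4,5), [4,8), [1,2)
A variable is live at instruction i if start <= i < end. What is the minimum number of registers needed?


Live ranges:
  Var0: [8, 10)
  Var1: [8, 9)
  Var2: [4, 5)
  Var3: [4, 5)
  Var4: [4, 8)
  Var5: [1, 2)
Sweep-line events (position, delta, active):
  pos=1 start -> active=1
  pos=2 end -> active=0
  pos=4 start -> active=1
  pos=4 start -> active=2
  pos=4 start -> active=3
  pos=5 end -> active=2
  pos=5 end -> active=1
  pos=8 end -> active=0
  pos=8 start -> active=1
  pos=8 start -> active=2
  pos=9 end -> active=1
  pos=10 end -> active=0
Maximum simultaneous active: 3
Minimum registers needed: 3

3


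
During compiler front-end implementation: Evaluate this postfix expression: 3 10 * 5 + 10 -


Processing tokens left to right:
Push 3, Push 10
Pop 3 and 10, compute 3 * 10 = 30, push 30
Push 5
Pop 30 and 5, compute 30 + 5 = 35, push 35
Push 10
Pop 35 and 10, compute 35 - 10 = 25, push 25
Stack result: 25

25


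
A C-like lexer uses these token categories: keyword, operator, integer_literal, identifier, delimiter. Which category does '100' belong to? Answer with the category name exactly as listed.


Token: '100'
Checking categories:
  identifier: no
  integer_literal: YES
  operator: no
  keyword: no
  delimiter: no
Category: integer_literal

integer_literal


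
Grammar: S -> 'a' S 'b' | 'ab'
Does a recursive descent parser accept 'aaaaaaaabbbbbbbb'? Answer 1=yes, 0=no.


Grammar accepts strings of the form a^n b^n (n >= 1)
Word: 'aaaaaaaabbbbbbbb'
Counting: 8 a's and 8 b's
Check: 8 == 8? Yes
Derivation (S -> aSb applied 7 time(s), then S -> ab): S => aSb => aaSbb => aaaSbbb => aaaaSbbbb => aaaaaSbbbbb => aaaaaaSbbbbbb => aaaaaaaSbbbbbbb => aaaaaaaabbbbbbbb
Accepted

1


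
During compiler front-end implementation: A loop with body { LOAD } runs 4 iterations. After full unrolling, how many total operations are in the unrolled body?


Loop body operations: LOAD (1 op per iteration)
Unrolling 4 iterations:
  Iteration 1: LOAD (1 ops)
  Iteration 2: LOAD (1 ops)
  Iteration 3: LOAD (1 ops)
  Iteration 4: LOAD (1 ops)
Total: 4 iterations * 1 ops/iter = 4 operations

4


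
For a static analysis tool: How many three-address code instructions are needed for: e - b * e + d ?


Expression: e - b * e + d
Generating three-address code (respecting * over +/- precedence):
  Instruction 1: t1 = b * e
  Instruction 2: t2 = e - t1
  Instruction 3: t3 = t2 + d
Total instructions: 3

3


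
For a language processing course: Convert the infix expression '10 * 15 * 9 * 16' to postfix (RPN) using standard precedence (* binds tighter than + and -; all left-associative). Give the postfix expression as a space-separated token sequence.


Applying the shunting-yard algorithm:
  Operand 10 -> output
  Push '*' onto operator stack -> op-stack: [*]
  Operand 15 -> output
  See '*' (prec 2); top '*' (prec 2) >= it -> pop '*' to output
  Push '*' onto operator stack -> op-stack: [*]
  Operand 9 -> output
  See '*' (prec 2); top '*' (prec 2) >= it -> pop '*' to output
  Push '*' onto operator stack -> op-stack: [*]
  Operand 16 -> output
  End of input: pop '*' to output
Postfix result: 10 15 * 9 * 16 *

10 15 * 9 * 16 *


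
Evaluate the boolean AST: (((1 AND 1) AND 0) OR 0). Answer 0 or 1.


Step 1: Evaluate inner node
  1 AND 1 = 1
Step 2: Evaluate next node
  1 AND 0 = 0
Step 3: Evaluate root node
  0 OR 0 = 0

0


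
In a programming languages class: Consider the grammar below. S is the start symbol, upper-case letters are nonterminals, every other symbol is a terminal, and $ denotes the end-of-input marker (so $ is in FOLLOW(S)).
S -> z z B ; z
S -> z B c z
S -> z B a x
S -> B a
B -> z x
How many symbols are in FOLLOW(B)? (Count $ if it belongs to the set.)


S is the start symbol and does not occur in any rule body, so FOLLOW(S) = {$}.
Examining every occurrence of B in a rule body:
  S -> z z B ; z : B is followed by terminal ';' -> add ';'
  S -> z B c z : B is followed by terminal 'c' -> add 'c'
  S -> z B a x : B is followed by terminal 'a' -> add 'a'
  S -> B a : B is followed by terminal 'a' -> add 'a' (already in the set)
  B -> z x : B does not occur in the body -> contributes nothing
FOLLOW(B) = {;, a, c}
Count: 3

3


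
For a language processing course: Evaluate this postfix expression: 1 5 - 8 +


Processing tokens left to right:
Push 1, Push 5
Pop 1 and 5, compute 1 - 5 = -4, push -4
Push 8
Pop -4 and 8, compute -4 + 8 = 4, push 4
Stack result: 4

4


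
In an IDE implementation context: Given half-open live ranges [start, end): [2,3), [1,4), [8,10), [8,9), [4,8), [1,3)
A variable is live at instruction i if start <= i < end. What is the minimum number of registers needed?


Live ranges:
  Var0: [2, 3)
  Var1: [1, 4)
  Var2: [8, 10)
  Var3: [8, 9)
  Var4: [4, 8)
  Var5: [1, 3)
Sweep-line events (position, delta, active):
  pos=1 start -> active=1
  pos=1 start -> active=2
  pos=2 start -> active=3
  pos=3 end -> active=2
  pos=3 end -> active=1
  pos=4 end -> active=0
  pos=4 start -> active=1
  pos=8 end -> active=0
  pos=8 start -> active=1
  pos=8 start -> active=2
  pos=9 end -> active=1
  pos=10 end -> active=0
Maximum simultaneous active: 3
Minimum registers needed: 3

3


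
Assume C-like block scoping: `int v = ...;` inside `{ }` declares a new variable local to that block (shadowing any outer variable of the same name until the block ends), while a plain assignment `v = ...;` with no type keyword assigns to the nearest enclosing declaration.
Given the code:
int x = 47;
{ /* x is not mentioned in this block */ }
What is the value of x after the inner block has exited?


Analyzing scoping rules:
Outer scope: declares x = 47
Inner block: x is neither redeclared nor assigned -> unchanged
After the block -> 47
Result: 47

47


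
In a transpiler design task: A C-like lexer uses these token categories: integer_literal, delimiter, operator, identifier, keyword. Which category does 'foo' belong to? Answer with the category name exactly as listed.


Token: 'foo'
Checking categories:
  identifier: YES
  integer_literal: no
  operator: no
  keyword: no
  delimiter: no
Category: identifier

identifier


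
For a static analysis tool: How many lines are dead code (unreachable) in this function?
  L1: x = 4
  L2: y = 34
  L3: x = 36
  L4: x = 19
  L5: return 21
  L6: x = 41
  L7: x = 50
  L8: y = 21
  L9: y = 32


Analyzing control flow:
  L1: reachable (before return)
  L2: reachable (before return)
  L3: reachable (before return)
  L4: reachable (before return)
  L5: reachable (return statement)
  L6: DEAD (after return at L5)
  L7: DEAD (after return at L5)
  L8: DEAD (after return at L5)
  L9: DEAD (after return at L5)
Return at L5, total lines = 9
Dead lines: L6 through L9
Count: 4

4


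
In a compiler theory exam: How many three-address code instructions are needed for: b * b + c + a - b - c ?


Expression: b * b + c + a - b - c
Generating three-address code (respecting * over +/- precedence):
  Instruction 1: t1 = b * b
  Instruction 2: t2 = t1 + c
  Instruction 3: t3 = t2 + a
  Instruction 4: t4 = t3 - b
  Instruction 5: t5 = t4 - c
Total instructions: 5

5


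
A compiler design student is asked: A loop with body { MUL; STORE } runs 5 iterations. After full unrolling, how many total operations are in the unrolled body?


Loop body operations: MUL, STORE (2 ops per iteration)
Unrolling 5 iterations:
  Iteration 1: MUL, STORE (2 ops)
  Iteration 2: MUL, STORE (2 ops)
  Iteration 3: MUL, STORE (2 ops)
  Iteration 4: MUL, STORE (2 ops)
  Iteration 5: MUL, STORE (2 ops)
Total: 5 iterations * 2 ops/iter = 10 operations

10


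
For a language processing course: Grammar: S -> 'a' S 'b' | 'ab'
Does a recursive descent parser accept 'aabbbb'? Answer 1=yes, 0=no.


Grammar accepts strings of the form a^n b^n (n >= 1)
Word: 'aabbbb'
Counting: 2 a's and 4 b's
Check: 2 == 4? No
Mismatch: a-count != b-count
Rejected

0


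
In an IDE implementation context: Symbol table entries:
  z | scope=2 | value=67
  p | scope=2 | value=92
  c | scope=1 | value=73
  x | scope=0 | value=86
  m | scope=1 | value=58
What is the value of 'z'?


Searching symbol table for 'z':
  z | scope=2 | value=67 <- MATCH
  p | scope=2 | value=92
  c | scope=1 | value=73
  x | scope=0 | value=86
  m | scope=1 | value=58
Found 'z' at scope 2 with value 67

67


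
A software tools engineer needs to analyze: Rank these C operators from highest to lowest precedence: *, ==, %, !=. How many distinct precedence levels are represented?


Looking up precedence for each operator:
  * -> precedence 6
  == -> precedence 3
  % -> precedence 6
  != -> precedence 3
Sorted highest to lowest: *, %, ==, !=
Distinct precedence values: [6, 3]
Number of distinct levels: 2

2


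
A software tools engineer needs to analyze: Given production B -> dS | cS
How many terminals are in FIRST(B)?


Production: B -> dS | cS
Examining each alternative for leading terminals:
  B -> dS : first terminal = 'd'
  B -> cS : first terminal = 'c'
FIRST(B) = {c, d}
Count: 2

2


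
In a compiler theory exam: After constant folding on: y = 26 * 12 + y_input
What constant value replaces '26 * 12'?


Identifying constant sub-expression:
  Original: y = 26 * 12 + y_input
  26 and 12 are both compile-time constants
  Evaluating: 26 * 12 = 312
  After folding: y = 312 + y_input

312


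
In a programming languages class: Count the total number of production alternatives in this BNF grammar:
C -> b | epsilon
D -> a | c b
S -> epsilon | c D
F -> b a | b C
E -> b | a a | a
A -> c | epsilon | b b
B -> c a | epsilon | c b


Counting alternatives per rule:
  C: 2 alternative(s)
  D: 2 alternative(s)
  S: 2 alternative(s)
  F: 2 alternative(s)
  E: 3 alternative(s)
  A: 3 alternative(s)
  B: 3 alternative(s)
Sum: 2 + 2 + 2 + 2 + 3 + 3 + 3 = 17

17


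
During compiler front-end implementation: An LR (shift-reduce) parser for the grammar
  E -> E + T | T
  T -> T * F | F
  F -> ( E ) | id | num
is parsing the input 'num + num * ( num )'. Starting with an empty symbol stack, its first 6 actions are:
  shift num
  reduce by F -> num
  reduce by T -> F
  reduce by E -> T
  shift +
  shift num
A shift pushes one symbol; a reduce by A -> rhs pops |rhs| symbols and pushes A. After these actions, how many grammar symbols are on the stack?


Tracking the symbol stack through each action:
  Action 1: shift 'num' : push -> stack = [num] (size 1)
  Action 2: reduce by F -> num : pop 1, push F -> stack = [F] (size 1)
  Action 3: reduce by T -> F : pop 1, push T -> stack = [T] (size 1)
  Action 4: reduce by E -> T : pop 1, push E -> stack = [E] (size 1)
  Action 5: shift '+' : push -> stack = [E, +] (size 2)
  Action 6: shift 'num' : push -> stack = [E, +, num] (size 3)
Final stack size: 3

3


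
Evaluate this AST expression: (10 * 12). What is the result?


Expression: (10 * 12)
Evaluating step by step:
  10 * 12 = 120
Result: 120

120


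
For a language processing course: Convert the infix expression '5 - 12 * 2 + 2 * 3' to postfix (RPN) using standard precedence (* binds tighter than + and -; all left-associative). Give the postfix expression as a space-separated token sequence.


Applying the shunting-yard algorithm:
  Operand 5 -> output
  Push '-' onto operator stack -> op-stack: [-]
  Operand 12 -> output
  Push '*' onto operator stack -> op-stack: [-, *]
  Operand 2 -> output
  See '+' (prec 1); top '*' (prec 2) >= it -> pop '*' to output
  See '+' (prec 1); top '-' (prec 1) >= it -> pop '-' to output
  Push '+' onto operator stack -> op-stack: [+]
  Operand 2 -> output
  Push '*' onto operator stack -> op-stack: [+, *]
  Operand 3 -> output
  End of input: pop '*' to output
  End of input: pop '+' to output
Postfix result: 5 12 2 * - 2 3 * +

5 12 2 * - 2 3 * +


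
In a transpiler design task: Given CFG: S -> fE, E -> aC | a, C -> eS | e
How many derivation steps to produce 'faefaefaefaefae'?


Grammar: S -> fE, E -> aC | a, C -> eS | e
Deriving 'faefaefaefaefae':
Step 1: S -> fE => fE
Step 2: E -> aC => faC
Step 3: C -> eS => faeS
Step 4: S -> fE => faefE
Step 5: E -> aC => faefaC
Step 6: C -> eS => faefaeS
Step 7: S -> fE => faefaefE
Step 8: E -> aC => faefaefaC
Step 9: C -> eS => faefaefaeS
Step 10: S -> fE => faefaefaefE
Step 11: E -> aC => faefaefaefaC
Step 12: C -> eS => faefaefaefaeS
Step 13: S -> fE => faefaefaefaefE
Step 14: E -> aC => faefaefaefaefaC
Step 15: C -> e => faefaefaefaefae
Total derivation steps: 15

15


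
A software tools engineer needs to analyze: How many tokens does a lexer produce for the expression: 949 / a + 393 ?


Scanning '949 / a + 393'
Token 1: '949' -> integer_literal
Token 2: '/' -> operator
Token 3: 'a' -> identifier
Token 4: '+' -> operator
Token 5: '393' -> integer_literal
Total tokens: 5

5
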